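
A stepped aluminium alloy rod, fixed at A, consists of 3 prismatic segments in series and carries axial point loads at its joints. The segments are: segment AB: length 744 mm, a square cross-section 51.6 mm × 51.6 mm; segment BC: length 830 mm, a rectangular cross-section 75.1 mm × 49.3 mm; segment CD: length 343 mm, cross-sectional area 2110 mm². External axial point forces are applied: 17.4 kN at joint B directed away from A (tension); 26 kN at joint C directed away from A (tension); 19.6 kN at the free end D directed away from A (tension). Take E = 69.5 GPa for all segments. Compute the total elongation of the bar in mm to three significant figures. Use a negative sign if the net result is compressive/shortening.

0.446 mm

Internal axial forces (sectioning from the free end, tension +): N_CD = 19.6 kN, N_BC = 45.6 kN, N_AB = 63 kN.
A_AB = 2663 mm².
A_BC = 3702 mm².
δ_AB = 63000·744/(2663·69500) = 0.2533 mm
δ_BC = 45600·830/(3702·69500) = 0.1471 mm
δ_CD = 19600·343/(2110·69500) = 0.04584 mm
δ = Σδ_i = 0.4462 mm.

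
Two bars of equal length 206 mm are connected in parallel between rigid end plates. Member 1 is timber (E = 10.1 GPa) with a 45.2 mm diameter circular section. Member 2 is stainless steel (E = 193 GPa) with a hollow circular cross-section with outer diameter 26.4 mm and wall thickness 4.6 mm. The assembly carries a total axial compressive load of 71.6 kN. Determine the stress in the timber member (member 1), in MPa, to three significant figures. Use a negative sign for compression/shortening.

A_1 = 1605 mm².
A_2 = 315 mm².
Equal strain + equilibrium ⇒ each member carries load in proportion to AE: A₁E₁ = 16210000 N, A₂E₂ = 60800000 N, ΣAE = 77010000 N.
σ₁ = P·E₁/ΣAE = -71600·10100/77010000 = -9.391 MPa.

-9.39 MPa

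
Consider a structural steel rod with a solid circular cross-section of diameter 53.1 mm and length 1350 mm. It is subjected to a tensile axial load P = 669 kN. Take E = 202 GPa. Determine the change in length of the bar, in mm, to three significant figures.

2.02 mm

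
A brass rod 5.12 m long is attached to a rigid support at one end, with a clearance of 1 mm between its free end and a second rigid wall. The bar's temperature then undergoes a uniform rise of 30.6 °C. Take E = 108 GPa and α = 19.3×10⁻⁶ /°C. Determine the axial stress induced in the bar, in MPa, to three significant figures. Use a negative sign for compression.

Free thermal expansion αLΔT = 19.3e-6 · 5120 · 30.6 = 3.024 mm.
The walls engage after the gap closes; constrained expansion = 3.024 − 1 = 2.024 mm.
The walls impose strain ε = −(2.024)/5120 = -3.9527e-04; σ = Eε = 108000 · -3.9527e-04 = -42.69 MPa.

-42.7 MPa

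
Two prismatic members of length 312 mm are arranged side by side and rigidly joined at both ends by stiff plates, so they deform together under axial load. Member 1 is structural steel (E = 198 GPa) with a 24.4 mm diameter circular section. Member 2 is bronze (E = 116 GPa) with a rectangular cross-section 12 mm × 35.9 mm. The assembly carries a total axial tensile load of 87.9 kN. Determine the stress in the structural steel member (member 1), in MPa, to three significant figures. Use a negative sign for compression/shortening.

122 MPa

A_1 = 467.6 mm².
A_2 = 430.8 mm².
Equal strain + equilibrium ⇒ each member carries load in proportion to AE: A₁E₁ = 92580000 N, A₂E₂ = 49970000 N, ΣAE = 142600000 N.
σ₁ = P·E₁/ΣAE = 87900·198000/142600000 = 122.1 MPa.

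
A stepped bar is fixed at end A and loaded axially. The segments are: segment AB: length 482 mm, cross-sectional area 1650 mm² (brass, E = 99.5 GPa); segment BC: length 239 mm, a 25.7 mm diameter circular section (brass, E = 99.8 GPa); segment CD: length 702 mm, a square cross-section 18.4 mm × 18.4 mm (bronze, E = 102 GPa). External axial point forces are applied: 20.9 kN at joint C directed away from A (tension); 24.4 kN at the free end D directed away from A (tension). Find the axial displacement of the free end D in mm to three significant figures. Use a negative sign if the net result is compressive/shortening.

Internal axial forces (sectioning from the free end, tension +): N_CD = 24.4 kN, N_BC = 45.3 kN, N_AB = 45.3 kN.
A_BC = 518.7 mm².
A_CD = 338.6 mm².
δ_AB = 45300·482/(1650·99500) = 0.133 mm
δ_BC = 45300·239/(518.7·99800) = 0.2091 mm
δ_CD = 24400·702/(338.6·102000) = 0.496 mm
δ = Σδ_i = 0.8381 mm.

0.838 mm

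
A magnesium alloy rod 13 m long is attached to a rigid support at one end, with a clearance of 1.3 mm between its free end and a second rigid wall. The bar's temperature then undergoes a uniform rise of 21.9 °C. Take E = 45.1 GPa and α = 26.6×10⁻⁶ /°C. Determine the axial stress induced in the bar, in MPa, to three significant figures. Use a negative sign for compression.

Free thermal expansion αLΔT = 26.6e-6 · 13000 · 21.9 = 7.573 mm.
The walls engage after the gap closes; constrained expansion = 7.573 − 1.3 = 6.273 mm.
The walls impose strain ε = −(6.273)/13000 = -4.8254e-04; σ = Eε = 45100 · -4.8254e-04 = -21.76 MPa.

-21.8 MPa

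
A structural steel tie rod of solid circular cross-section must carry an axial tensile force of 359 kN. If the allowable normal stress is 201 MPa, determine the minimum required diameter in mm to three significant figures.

47.7 mm

Required area A ≥ P/σ_allow = 359000/201 = 1786 mm².
For a solid circular section, d ≥ √(4A/π) = 47.69 mm.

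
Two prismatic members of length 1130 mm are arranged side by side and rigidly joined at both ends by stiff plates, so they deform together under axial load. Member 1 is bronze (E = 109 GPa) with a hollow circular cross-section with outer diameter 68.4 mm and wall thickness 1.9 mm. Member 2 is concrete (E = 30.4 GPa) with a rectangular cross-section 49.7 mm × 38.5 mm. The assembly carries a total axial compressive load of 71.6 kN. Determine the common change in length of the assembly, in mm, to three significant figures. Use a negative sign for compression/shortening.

A_1 = 396.9 mm².
A_2 = 1913 mm².
Equal strain + equilibrium ⇒ each member carries load in proportion to AE: A₁E₁ = 43270000 N, A₂E₂ = 58170000 N, ΣAE = 101400000 N.
δ = PL/ΣAE = -71600·1130/101400000 = -0.7976 mm.

-0.798 mm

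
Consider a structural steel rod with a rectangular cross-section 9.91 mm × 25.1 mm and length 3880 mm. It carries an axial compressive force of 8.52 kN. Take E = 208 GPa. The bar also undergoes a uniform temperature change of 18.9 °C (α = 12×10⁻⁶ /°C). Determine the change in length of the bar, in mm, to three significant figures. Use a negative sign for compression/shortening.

A = 248.7 mm².
δ_mech = NL/(AE) = -8520·3880/(248.7·208000) = -0.6389 mm.
δ_thermal = αLΔT = 12e-6·3880·18.9 = 0.88 mm.
δ = δ_mech + δ_thermal = 0.241 mm.

0.241 mm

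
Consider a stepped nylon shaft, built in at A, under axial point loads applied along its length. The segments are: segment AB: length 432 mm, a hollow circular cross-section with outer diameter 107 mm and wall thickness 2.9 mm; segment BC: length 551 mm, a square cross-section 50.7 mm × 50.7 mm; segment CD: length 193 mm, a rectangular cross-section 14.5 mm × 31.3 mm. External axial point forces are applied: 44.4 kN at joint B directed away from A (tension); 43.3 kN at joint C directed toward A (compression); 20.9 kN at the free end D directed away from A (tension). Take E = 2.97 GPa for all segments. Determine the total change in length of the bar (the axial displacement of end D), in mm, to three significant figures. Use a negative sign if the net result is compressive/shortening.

Internal axial forces (sectioning from the free end, tension +): N_CD = 20.9 kN, N_BC = -22.4 kN, N_AB = 22 kN.
A_AB = 948.4 mm².
A_BC = 2570 mm².
A_CD = 453.9 mm².
δ_AB = 22000·432/(948.4·2970) = 3.374 mm
δ_BC = -22400·551/(2570·2970) = -1.617 mm
δ_CD = 20900·193/(453.9·2970) = 2.993 mm
δ = Σδ_i = 4.75 mm.

4.75 mm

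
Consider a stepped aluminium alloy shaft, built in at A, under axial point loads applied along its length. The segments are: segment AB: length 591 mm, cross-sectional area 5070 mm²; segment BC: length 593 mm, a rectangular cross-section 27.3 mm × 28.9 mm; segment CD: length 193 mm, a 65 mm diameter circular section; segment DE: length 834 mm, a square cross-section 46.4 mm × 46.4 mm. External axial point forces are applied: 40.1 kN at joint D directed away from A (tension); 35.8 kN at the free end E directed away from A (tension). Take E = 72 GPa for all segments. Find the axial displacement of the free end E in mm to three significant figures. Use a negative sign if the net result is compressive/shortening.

1.17 mm

Internal axial forces (sectioning from the free end, tension +): N_DE = 35.8 kN, N_CD = 75.9 kN, N_BC = 75.9 kN, N_AB = 75.9 kN.
A_BC = 789 mm².
A_CD = 3318 mm².
A_DE = 2153 mm².
δ_AB = 75900·591/(5070·72000) = 0.1229 mm
δ_BC = 75900·593/(789·72000) = 0.7923 mm
δ_CD = 75900·193/(3318·72000) = 0.06131 mm
δ_DE = 35800·834/(2153·72000) = 0.1926 mm
δ = Σδ_i = 1.169 mm.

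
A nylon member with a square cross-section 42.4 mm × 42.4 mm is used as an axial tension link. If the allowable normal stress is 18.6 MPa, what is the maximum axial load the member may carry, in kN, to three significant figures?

33.4 kN

A = 1798 mm².
P_max = σ_allow · A = 18.6 · 1798 = 33440 N = 33.44 kN.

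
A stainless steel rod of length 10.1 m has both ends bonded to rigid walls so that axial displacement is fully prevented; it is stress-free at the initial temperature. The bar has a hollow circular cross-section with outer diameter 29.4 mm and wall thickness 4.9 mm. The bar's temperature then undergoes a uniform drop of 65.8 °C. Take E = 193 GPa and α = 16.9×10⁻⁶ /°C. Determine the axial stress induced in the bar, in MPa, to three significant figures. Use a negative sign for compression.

215 MPa

Free thermal expansion αLΔT = 16.9e-6 · 10100 · -65.8 = -11.23 mm.
The walls impose strain ε = −(-11.23)/10100 = 1.1120e-03; σ = Eε = 193000 · 1.1120e-03 = 214.6 MPa.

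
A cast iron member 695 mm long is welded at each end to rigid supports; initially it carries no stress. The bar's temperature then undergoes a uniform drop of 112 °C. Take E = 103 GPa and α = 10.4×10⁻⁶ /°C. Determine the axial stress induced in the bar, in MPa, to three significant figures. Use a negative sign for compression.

120 MPa

Free thermal expansion αLΔT = 10.4e-6 · 695 · -112 = -0.8095 mm.
The walls impose strain ε = −(-0.8095)/695 = 1.1648e-03; σ = Eε = 103000 · 1.1648e-03 = 120 MPa.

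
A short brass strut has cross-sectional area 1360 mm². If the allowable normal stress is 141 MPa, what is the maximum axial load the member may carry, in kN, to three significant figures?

192 kN

P_max = σ_allow · A = 141 · 1360 = 191800 N = 191.8 kN.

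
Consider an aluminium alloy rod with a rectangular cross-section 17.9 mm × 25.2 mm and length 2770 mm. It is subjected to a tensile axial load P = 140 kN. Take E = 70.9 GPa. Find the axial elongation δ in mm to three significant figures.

12.1 mm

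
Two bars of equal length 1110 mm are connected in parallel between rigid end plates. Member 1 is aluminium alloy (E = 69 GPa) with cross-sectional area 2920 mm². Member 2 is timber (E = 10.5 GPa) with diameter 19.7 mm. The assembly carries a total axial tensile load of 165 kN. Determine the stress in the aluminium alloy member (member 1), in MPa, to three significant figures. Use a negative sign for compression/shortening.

A_2 = 304.8 mm².
Equal strain + equilibrium ⇒ each member carries load in proportion to AE: A₁E₁ = 201500000 N, A₂E₂ = 3200000 N, ΣAE = 204700000 N.
σ₁ = P·E₁/ΣAE = 165000·69000/204700000 = 55.62 MPa.

55.6 MPa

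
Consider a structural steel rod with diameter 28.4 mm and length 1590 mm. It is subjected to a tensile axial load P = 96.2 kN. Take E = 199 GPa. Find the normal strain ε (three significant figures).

A = 633.5 mm².
σ = N/A = 151.9 MPa; ε = σ/E = 151.9/199000 = 7.631e-04.

7.63e-04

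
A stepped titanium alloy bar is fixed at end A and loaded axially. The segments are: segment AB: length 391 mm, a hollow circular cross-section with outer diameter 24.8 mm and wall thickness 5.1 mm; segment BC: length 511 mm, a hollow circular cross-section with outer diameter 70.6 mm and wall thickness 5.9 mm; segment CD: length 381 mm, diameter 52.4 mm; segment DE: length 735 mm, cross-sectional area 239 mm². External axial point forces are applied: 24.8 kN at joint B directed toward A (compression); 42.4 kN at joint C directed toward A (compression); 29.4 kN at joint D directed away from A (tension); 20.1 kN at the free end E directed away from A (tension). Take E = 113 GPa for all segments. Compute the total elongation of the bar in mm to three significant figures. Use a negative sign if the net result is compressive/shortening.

0.457 mm

Internal axial forces (sectioning from the free end, tension +): N_DE = 20.1 kN, N_CD = 49.5 kN, N_BC = 7.1 kN, N_AB = -17.7 kN.
A_AB = 315.6 mm².
A_BC = 1199 mm².
A_CD = 2157 mm².
δ_AB = -17700·391/(315.6·113000) = -0.194 mm
δ_BC = 7100·511/(1199·113000) = 0.02677 mm
δ_CD = 49500·381/(2157·113000) = 0.07739 mm
δ_DE = 20100·735/(239·113000) = 0.547 mm
δ = Σδ_i = 0.4572 mm.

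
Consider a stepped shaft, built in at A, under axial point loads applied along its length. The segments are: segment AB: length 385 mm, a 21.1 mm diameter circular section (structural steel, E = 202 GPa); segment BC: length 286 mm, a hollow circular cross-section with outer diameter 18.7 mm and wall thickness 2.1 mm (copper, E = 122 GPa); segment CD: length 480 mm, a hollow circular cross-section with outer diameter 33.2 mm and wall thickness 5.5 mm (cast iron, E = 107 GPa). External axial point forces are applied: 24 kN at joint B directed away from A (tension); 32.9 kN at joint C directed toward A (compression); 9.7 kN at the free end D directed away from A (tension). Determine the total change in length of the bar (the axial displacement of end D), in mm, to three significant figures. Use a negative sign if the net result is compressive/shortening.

Internal axial forces (sectioning from the free end, tension +): N_CD = 9.7 kN, N_BC = -23.2 kN, N_AB = 0.8 kN.
A_AB = 349.7 mm².
A_BC = 109.5 mm².
A_CD = 478.6 mm².
δ_AB = 800·385/(349.7·202000) = 0.004361 mm
δ_BC = -23200·286/(109.5·122000) = -0.4966 mm
δ_CD = 9700·480/(478.6·107000) = 0.09092 mm
δ = Σδ_i = -0.4013 mm.

-0.401 mm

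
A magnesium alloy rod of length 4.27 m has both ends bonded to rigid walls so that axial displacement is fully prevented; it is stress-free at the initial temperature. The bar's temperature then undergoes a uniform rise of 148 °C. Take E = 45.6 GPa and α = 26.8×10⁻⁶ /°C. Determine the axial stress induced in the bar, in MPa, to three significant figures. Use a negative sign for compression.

-181 MPa

Free thermal expansion αLΔT = 26.8e-6 · 4270 · 148 = 16.94 mm.
The walls impose strain ε = −(16.94)/4270 = -3.9664e-03; σ = Eε = 45600 · -3.9664e-03 = -180.9 MPa.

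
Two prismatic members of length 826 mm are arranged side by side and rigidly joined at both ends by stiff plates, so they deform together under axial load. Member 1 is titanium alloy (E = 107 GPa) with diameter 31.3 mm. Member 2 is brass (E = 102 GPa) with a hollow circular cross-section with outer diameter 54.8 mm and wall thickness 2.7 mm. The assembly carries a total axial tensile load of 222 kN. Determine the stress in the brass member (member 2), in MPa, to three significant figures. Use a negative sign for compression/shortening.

A_1 = 769.4 mm².
A_2 = 441.9 mm².
Equal strain + equilibrium ⇒ each member carries load in proportion to AE: A₁E₁ = 82330000 N, A₂E₂ = 45080000 N, ΣAE = 127400000 N.
σ₂ = P·E₂/ΣAE = 222000·102000/127400000 = 177.7 MPa.

178 MPa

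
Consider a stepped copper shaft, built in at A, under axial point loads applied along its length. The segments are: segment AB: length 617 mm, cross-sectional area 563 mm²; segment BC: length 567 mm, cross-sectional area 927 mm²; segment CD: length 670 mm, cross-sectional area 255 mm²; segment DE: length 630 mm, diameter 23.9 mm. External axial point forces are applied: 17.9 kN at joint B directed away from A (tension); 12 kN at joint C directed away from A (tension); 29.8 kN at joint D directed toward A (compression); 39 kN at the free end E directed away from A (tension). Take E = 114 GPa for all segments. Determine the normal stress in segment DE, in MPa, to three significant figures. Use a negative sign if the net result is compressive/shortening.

86.9 MPa

Internal axial forces (sectioning from the free end, tension +): N_DE = 39 kN, N_CD = 9.2 kN, N_BC = 21.2 kN, N_AB = 39.1 kN.
A_DE = 448.6 mm².
σ_DE = N_DE/A_DE = 39000/448.6 = 86.93 MPa.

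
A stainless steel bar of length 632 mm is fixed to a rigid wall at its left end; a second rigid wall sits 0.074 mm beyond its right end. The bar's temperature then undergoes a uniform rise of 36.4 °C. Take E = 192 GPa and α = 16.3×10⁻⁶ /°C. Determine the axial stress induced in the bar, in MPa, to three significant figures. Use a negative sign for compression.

-91.4 MPa

Free thermal expansion αLΔT = 16.3e-6 · 632 · 36.4 = 0.375 mm.
The walls engage after the gap closes; constrained expansion = 0.375 − 0.074 = 0.301 mm.
The walls impose strain ε = −(0.301)/632 = -4.7623e-04; σ = Eε = 192000 · -4.7623e-04 = -91.44 MPa.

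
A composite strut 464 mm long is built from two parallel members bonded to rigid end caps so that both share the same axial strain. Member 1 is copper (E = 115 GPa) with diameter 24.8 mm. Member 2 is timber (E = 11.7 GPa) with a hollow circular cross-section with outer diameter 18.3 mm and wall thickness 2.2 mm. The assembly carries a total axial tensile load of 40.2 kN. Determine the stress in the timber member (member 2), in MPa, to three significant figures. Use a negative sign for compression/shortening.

8.27 MPa

A_1 = 483.1 mm².
A_2 = 111.3 mm².
Equal strain + equilibrium ⇒ each member carries load in proportion to AE: A₁E₁ = 55550000 N, A₂E₂ = 1302000 N, ΣAE = 56850000 N.
σ₂ = P·E₂/ΣAE = 40200·11700/56850000 = 8.273 MPa.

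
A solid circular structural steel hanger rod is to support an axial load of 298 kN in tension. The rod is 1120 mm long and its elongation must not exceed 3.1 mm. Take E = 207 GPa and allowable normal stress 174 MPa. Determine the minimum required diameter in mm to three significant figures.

Required area A ≥ P/σ_allow = 298000/174 = 1713 mm².
For a solid circular section, d ≥ √(4A/π) = 46.7 mm.
Elongation limit: A ≥ PL/(Eδ_allow) = 298000·1120/(207000·3.1) = 520.1 mm² ⇒ d ≥ 25.73 mm.
The stress limit governs.

46.7 mm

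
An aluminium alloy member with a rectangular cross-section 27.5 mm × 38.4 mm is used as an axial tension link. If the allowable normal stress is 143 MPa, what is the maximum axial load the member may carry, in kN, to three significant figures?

A = 1056 mm².
P_max = σ_allow · A = 143 · 1056 = 151000 N = 151 kN.

151 kN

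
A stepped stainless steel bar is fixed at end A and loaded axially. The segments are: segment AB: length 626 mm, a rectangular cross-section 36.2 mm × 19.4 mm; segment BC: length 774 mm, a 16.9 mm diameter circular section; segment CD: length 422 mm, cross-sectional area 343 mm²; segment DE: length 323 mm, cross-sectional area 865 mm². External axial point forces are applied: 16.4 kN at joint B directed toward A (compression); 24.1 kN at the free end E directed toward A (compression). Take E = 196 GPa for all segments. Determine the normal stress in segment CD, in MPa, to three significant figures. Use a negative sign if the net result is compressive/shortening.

-70.3 MPa

Internal axial forces (sectioning from the free end, tension +): N_DE = -24.1 kN, N_CD = -24.1 kN, N_BC = -24.1 kN, N_AB = -40.5 kN.
σ_CD = N_CD/A_CD = -24100/343 = -70.26 MPa.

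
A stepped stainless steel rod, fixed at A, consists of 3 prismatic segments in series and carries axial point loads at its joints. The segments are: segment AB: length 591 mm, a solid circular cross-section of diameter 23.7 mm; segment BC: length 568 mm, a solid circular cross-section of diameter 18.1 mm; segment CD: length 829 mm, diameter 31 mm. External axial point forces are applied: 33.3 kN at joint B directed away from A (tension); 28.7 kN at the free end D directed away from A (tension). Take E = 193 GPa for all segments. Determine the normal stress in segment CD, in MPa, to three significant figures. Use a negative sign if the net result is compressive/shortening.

Internal axial forces (sectioning from the free end, tension +): N_CD = 28.7 kN, N_BC = 28.7 kN, N_AB = 62 kN.
A_CD = 754.8 mm².
σ_CD = N_CD/A_CD = 28700/754.8 = 38.02 MPa.

38.0 MPa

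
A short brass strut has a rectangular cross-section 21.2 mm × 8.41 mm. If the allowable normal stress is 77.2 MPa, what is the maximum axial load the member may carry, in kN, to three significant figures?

A = 178.3 mm².
P_max = σ_allow · A = 77.2 · 178.3 = 13760 N = 13.76 kN.

13.8 kN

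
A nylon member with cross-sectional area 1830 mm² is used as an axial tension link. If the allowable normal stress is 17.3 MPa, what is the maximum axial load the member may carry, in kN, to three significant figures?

P_max = σ_allow · A = 17.3 · 1830 = 31660 N = 31.66 kN.

31.7 kN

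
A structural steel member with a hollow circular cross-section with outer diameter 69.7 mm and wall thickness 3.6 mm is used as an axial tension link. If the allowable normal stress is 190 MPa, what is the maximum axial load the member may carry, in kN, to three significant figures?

142 kN

A = 747.6 mm².
P_max = σ_allow · A = 190 · 747.6 = 142000 N = 142 kN.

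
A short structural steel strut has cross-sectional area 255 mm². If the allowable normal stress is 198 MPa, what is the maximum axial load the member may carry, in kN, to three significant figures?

50.5 kN

P_max = σ_allow · A = 198 · 255 = 50490 N = 50.49 kN.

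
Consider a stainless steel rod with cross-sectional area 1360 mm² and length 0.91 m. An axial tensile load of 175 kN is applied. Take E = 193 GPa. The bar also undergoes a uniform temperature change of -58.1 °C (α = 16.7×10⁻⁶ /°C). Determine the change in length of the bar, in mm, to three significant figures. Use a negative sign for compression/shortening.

-0.276 mm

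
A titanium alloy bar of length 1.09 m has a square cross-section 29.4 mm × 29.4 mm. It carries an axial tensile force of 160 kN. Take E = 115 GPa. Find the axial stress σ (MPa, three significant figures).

A = 864.4 mm².
σ = N/A = 160000/864.4 = 185.1 MPa.

185 MPa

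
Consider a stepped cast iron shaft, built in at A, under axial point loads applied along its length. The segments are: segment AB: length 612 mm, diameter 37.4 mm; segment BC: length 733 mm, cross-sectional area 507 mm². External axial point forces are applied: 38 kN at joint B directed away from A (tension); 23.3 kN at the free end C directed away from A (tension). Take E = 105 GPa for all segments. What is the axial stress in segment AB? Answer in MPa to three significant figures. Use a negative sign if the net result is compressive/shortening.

55.8 MPa

Internal axial forces (sectioning from the free end, tension +): N_BC = 23.3 kN, N_AB = 61.3 kN.
A_AB = 1099 mm².
σ_AB = N_AB/A_AB = 61300/1099 = 55.8 MPa.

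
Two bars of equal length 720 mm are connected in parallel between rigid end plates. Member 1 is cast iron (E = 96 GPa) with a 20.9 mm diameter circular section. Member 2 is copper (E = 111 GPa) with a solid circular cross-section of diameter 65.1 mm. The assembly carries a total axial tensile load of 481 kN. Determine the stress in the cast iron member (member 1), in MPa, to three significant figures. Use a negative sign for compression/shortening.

A_1 = 343.1 mm².
A_2 = 3329 mm².
Equal strain + equilibrium ⇒ each member carries load in proportion to AE: A₁E₁ = 32930000 N, A₂E₂ = 369500000 N, ΣAE = 402400000 N.
σ₁ = P·E₁/ΣAE = 481000·96000/402400000 = 114.8 MPa.

115 MPa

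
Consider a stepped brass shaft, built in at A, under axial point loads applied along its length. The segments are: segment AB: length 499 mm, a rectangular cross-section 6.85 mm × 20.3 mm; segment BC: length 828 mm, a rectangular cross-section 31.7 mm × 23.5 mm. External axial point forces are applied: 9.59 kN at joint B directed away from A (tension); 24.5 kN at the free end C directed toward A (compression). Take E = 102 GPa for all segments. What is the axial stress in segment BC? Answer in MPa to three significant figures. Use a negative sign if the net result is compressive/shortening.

-32.9 MPa

Internal axial forces (sectioning from the free end, tension +): N_BC = -24.5 kN, N_AB = -14.91 kN.
A_BC = 744.9 mm².
σ_BC = N_BC/A_BC = -24500/744.9 = -32.89 MPa.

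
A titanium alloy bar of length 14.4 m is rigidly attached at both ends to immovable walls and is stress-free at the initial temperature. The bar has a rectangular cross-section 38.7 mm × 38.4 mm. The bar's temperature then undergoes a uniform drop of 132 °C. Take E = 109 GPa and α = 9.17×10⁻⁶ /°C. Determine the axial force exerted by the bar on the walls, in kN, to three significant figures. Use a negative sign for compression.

Free thermal expansion αLΔT = 9.17e-6 · 14400 · -132 = -17.43 mm.
The walls impose strain ε = −(-17.43)/14400 = 1.2104e-03; σ = Eε = 109000 · 1.2104e-03 = 131.9 MPa.
Wall reaction R = σ·A = 131.9·1486 = 196100 N = 196.1 kN.

196 kN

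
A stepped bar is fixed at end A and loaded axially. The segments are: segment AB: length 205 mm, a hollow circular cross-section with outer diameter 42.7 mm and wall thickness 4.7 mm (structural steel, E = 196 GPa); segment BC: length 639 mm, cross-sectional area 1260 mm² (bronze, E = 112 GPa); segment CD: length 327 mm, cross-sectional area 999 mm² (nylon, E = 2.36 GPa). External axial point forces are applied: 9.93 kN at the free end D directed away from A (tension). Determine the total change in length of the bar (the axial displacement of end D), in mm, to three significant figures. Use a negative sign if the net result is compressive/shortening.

1.44 mm

Internal axial forces (sectioning from the free end, tension +): N_CD = 9.93 kN, N_BC = 9.93 kN, N_AB = 9.93 kN.
A_AB = 561.1 mm².
δ_AB = 9930·205/(561.1·196000) = 0.01851 mm
δ_BC = 9930·639/(1260·112000) = 0.04496 mm
δ_CD = 9930·327/(999·2360) = 1.377 mm
δ = Σδ_i = 1.441 mm.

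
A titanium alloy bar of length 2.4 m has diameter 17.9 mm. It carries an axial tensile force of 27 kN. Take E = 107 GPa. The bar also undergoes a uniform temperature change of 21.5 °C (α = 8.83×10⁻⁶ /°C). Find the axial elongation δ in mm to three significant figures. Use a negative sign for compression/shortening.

A = 251.6 mm².
δ_mech = NL/(AE) = 27000·2400/(251.6·107000) = 2.407 mm.
δ_thermal = αLΔT = 8.83e-6·2400·21.5 = 0.4556 mm.
δ = δ_mech + δ_thermal = 2.862 mm.

2.86 mm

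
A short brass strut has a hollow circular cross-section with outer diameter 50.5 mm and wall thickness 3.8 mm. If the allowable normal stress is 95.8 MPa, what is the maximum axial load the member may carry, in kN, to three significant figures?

53.4 kN

A = 557.5 mm².
P_max = σ_allow · A = 95.8 · 557.5 = 53410 N = 53.41 kN.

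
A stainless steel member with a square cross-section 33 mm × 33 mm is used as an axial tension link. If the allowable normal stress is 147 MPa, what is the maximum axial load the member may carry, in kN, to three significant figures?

160 kN

A = 1089 mm².
P_max = σ_allow · A = 147 · 1089 = 160100 N = 160.1 kN.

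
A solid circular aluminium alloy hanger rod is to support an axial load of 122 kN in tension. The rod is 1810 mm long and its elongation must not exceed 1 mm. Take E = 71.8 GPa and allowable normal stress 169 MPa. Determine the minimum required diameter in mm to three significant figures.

62.6 mm

Required area A ≥ P/σ_allow = 122000/169 = 721.9 mm².
For a solid circular section, d ≥ √(4A/π) = 30.32 mm.
Elongation limit: A ≥ PL/(Eδ_allow) = 122000·1810/(71800·1) = 3075 mm² ⇒ d ≥ 62.58 mm.
The elongation limit governs.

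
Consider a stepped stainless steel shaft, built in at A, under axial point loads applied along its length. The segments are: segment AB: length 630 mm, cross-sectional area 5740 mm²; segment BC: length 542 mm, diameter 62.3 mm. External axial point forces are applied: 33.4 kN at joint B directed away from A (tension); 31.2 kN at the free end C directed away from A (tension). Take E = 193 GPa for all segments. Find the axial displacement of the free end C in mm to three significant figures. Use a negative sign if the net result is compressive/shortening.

0.0655 mm

Internal axial forces (sectioning from the free end, tension +): N_BC = 31.2 kN, N_AB = 64.6 kN.
A_BC = 3048 mm².
δ_AB = 64600·630/(5740·193000) = 0.03674 mm
δ_BC = 31200·542/(3048·193000) = 0.02874 mm
δ = Σδ_i = 0.06548 mm.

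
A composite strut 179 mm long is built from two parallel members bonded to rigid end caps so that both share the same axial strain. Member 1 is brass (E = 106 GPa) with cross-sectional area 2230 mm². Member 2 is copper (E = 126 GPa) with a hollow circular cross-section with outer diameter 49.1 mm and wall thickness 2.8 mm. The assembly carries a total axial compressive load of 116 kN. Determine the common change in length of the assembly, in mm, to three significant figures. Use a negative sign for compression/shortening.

A_2 = 407.3 mm².
Equal strain + equilibrium ⇒ each member carries load in proportion to AE: A₁E₁ = 236400000 N, A₂E₂ = 51320000 N, ΣAE = 287700000 N.
δ = PL/ΣAE = -116000·179/287700000 = -0.07217 mm.

-0.0722 mm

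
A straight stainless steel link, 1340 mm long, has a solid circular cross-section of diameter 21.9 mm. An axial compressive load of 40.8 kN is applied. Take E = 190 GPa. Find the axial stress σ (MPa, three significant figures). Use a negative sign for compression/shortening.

-108 MPa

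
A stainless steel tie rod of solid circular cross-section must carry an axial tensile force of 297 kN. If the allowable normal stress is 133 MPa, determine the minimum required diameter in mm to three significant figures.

53.3 mm

Required area A ≥ P/σ_allow = 297000/133 = 2233 mm².
For a solid circular section, d ≥ √(4A/π) = 53.32 mm.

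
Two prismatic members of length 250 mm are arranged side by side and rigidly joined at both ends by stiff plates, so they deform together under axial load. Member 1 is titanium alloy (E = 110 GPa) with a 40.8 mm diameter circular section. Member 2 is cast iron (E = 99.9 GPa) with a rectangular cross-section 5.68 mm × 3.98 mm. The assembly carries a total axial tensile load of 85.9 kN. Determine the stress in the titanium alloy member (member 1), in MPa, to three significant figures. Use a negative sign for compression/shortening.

64.7 MPa

A_1 = 1307 mm².
A_2 = 22.61 mm².
Equal strain + equilibrium ⇒ each member carries load in proportion to AE: A₁E₁ = 143800000 N, A₂E₂ = 2258000 N, ΣAE = 146100000 N.
σ₁ = P·E₁/ΣAE = 85900·110000/146100000 = 64.69 MPa.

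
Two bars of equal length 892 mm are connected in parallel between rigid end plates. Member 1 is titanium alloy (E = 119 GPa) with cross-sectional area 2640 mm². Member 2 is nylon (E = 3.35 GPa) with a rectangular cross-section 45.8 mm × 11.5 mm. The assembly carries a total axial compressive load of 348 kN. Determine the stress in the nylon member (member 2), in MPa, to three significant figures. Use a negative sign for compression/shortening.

A_2 = 526.7 mm².
Equal strain + equilibrium ⇒ each member carries load in proportion to AE: A₁E₁ = 314200000 N, A₂E₂ = 1764000 N, ΣAE = 315900000 N.
σ₂ = P·E₂/ΣAE = -348000·3350/315900000 = -3.69 MPa.

-3.69 MPa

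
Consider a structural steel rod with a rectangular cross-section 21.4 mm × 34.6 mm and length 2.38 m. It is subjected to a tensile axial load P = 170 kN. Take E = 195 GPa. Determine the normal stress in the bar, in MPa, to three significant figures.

230 MPa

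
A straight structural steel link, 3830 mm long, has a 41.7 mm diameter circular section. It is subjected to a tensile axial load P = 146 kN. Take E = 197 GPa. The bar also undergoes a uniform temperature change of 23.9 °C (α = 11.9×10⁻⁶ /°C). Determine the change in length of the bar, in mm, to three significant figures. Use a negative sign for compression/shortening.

A = 1366 mm².
δ_mech = NL/(AE) = 146000·3830/(1366·197000) = 2.078 mm.
δ_thermal = αLΔT = 11.9e-6·3830·23.9 = 1.089 mm.
δ = δ_mech + δ_thermal = 3.168 mm.

3.17 mm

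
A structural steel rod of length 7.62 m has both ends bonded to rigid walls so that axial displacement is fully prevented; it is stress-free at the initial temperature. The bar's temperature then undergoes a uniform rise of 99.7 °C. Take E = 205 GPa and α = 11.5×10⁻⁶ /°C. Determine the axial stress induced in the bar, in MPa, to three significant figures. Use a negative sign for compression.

-235 MPa

Free thermal expansion αLΔT = 11.5e-6 · 7620 · 99.7 = 8.737 mm.
The walls impose strain ε = −(8.737)/7620 = -1.1466e-03; σ = Eε = 205000 · -1.1466e-03 = -235 MPa.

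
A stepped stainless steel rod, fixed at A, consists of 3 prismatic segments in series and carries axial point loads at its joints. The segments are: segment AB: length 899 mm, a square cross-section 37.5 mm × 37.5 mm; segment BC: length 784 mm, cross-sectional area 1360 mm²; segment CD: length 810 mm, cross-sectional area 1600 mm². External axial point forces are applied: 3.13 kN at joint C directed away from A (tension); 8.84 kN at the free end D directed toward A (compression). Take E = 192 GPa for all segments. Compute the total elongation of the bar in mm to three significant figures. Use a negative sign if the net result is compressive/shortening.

-0.0595 mm

Internal axial forces (sectioning from the free end, tension +): N_CD = -8.84 kN, N_BC = -5.71 kN, N_AB = -5.71 kN.
A_AB = 1406 mm².
δ_AB = -5710·899/(1406·192000) = -0.01901 mm
δ_BC = -5710·784/(1360·192000) = -0.01714 mm
δ_CD = -8840·810/(1600·192000) = -0.02331 mm
δ = Σδ_i = -0.05946 mm.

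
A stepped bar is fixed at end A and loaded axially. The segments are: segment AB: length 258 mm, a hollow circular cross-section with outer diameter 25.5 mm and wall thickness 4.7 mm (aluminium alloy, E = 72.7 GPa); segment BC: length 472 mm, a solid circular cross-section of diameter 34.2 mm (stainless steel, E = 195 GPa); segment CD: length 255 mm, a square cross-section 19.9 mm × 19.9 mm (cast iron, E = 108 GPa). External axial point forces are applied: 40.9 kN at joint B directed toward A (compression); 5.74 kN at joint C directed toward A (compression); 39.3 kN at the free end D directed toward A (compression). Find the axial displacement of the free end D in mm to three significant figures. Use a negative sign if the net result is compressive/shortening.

Internal axial forces (sectioning from the free end, tension +): N_CD = -39.3 kN, N_BC = -45.04 kN, N_AB = -85.94 kN.
A_AB = 307.1 mm².
A_BC = 918.6 mm².
A_CD = 396 mm².
δ_AB = -85940·258/(307.1·72700) = -0.993 mm
δ_BC = -45040·472/(918.6·195000) = -0.1187 mm
δ_CD = -39300·255/(396·108000) = -0.2343 mm
δ = Σδ_i = -1.346 mm.

-1.35 mm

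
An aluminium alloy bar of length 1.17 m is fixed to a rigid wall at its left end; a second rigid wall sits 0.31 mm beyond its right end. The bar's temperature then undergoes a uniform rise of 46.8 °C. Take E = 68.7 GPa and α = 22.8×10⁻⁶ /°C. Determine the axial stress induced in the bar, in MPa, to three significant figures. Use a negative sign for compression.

-55.1 MPa

Free thermal expansion αLΔT = 22.8e-6 · 1170 · 46.8 = 1.248 mm.
The walls engage after the gap closes; constrained expansion = 1.248 − 0.31 = 0.9384 mm.
The walls impose strain ε = −(0.9384)/1170 = -8.0208e-04; σ = Eε = 68700 · -8.0208e-04 = -55.1 MPa.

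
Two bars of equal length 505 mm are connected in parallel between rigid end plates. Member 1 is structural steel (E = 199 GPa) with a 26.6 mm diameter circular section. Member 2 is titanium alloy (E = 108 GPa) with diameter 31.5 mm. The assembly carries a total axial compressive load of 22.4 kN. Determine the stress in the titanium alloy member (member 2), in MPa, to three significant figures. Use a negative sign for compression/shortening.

-12.4 MPa

A_1 = 555.7 mm².
A_2 = 779.3 mm².
Equal strain + equilibrium ⇒ each member carries load in proportion to AE: A₁E₁ = 110600000 N, A₂E₂ = 84170000 N, ΣAE = 194800000 N.
σ₂ = P·E₂/ΣAE = -22400·108000/194800000 = -12.42 MPa.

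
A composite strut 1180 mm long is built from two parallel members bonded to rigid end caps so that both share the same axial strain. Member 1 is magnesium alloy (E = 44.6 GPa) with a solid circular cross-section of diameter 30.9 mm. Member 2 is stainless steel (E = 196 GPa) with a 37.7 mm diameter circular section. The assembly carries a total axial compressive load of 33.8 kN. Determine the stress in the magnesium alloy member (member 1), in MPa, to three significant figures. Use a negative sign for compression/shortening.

A_1 = 749.9 mm².
A_2 = 1116 mm².
Equal strain + equilibrium ⇒ each member carries load in proportion to AE: A₁E₁ = 33450000 N, A₂E₂ = 218800000 N, ΣAE = 252200000 N.
σ₁ = P·E₁/ΣAE = -33800·44600/252200000 = -5.976 MPa.

-5.98 MPa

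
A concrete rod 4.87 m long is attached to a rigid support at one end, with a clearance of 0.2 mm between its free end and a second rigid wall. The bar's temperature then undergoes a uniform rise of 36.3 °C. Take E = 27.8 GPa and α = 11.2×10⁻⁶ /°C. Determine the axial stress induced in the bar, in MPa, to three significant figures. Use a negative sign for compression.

-10.2 MPa

Free thermal expansion αLΔT = 11.2e-6 · 4870 · 36.3 = 1.98 mm.
The walls engage after the gap closes; constrained expansion = 1.98 − 0.2 = 1.78 mm.
The walls impose strain ε = −(1.78)/4870 = -3.6549e-04; σ = Eε = 27800 · -3.6549e-04 = -10.16 MPa.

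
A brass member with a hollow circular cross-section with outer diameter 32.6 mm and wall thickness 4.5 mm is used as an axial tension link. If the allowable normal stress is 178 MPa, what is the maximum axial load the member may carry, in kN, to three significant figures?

A = 397.3 mm².
P_max = σ_allow · A = 178 · 397.3 = 70710 N = 70.71 kN.

70.7 kN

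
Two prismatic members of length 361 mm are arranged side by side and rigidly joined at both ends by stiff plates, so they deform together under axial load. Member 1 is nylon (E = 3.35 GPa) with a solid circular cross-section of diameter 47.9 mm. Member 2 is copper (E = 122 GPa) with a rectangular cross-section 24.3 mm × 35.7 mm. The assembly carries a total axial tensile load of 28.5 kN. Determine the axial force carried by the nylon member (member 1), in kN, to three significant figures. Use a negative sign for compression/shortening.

A_1 = 1802 mm².
A_2 = 867.5 mm².
Equal strain + equilibrium ⇒ each member carries load in proportion to AE: A₁E₁ = 6037000 N, A₂E₂ = 105800000 N, ΣAE = 111900000 N.
F₁ = P·A₁E₁/ΣAE = 28500·6037000/111900000 = 1538 N.

1.54 kN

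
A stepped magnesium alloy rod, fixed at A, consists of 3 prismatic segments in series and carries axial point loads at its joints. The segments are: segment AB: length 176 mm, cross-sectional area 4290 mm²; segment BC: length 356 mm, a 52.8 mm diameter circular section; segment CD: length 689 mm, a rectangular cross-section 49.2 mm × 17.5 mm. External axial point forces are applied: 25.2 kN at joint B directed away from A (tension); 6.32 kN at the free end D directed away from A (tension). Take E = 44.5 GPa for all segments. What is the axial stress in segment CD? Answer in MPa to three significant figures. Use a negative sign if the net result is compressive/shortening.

Internal axial forces (sectioning from the free end, tension +): N_CD = 6.32 kN, N_BC = 6.32 kN, N_AB = 31.52 kN.
A_CD = 861 mm².
σ_CD = N_CD/A_CD = 6320/861 = 7.34 MPa.

7.34 MPa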